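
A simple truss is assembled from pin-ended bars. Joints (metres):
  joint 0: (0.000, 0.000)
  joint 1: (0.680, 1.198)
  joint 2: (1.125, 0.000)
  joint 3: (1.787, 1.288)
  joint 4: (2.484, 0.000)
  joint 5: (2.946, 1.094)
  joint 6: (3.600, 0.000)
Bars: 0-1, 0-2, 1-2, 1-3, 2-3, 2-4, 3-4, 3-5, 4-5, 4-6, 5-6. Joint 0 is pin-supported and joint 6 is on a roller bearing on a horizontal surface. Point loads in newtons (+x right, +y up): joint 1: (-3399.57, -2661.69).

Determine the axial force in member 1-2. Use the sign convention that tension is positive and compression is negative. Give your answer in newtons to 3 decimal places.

N=7 nodes, M=11 members, R=3 reactions → 2N=14, M+R=14
member 0 (0-1): L=1.3775, (cx,cy)=(0.4936,0.8697)
member 1 (0-2): L=1.1250, (cx,cy)=(1.0000,0.0000)
member 2 (1-2): L=1.2780, (cx,cy)=(0.3482,-0.9374)
member 3 (1-3): L=1.1107, (cx,cy)=(0.9967,0.0810)
member 4 (2-3): L=1.4482, (cx,cy)=(0.4571,0.8894)
member 5 (2-4): L=1.3590, (cx,cy)=(1.0000,0.0000)
member 6 (3-4): L=1.4645, (cx,cy)=(0.4759,-0.8795)
member 7 (3-5): L=1.1751, (cx,cy)=(0.9863,-0.1651)
member 8 (4-5): L=1.1876, (cx,cy)=(0.3890,0.9212)
member 9 (4-6): L=1.1160, (cx,cy)=(1.0000,0.0000)
member 10 (5-6): L=1.2746, (cx,cy)=(0.5131,-0.8583)
solve A·x = −loads:
  F[0-1] = -3783.3100 N (compression)
  F[0-2] = -1531.9950 N (compression)
  F[1-2] = +779.8164 N (tension)
  F[1-3] = +1264.6170 N (tension)
  F[2-3] = -821.9180 N (compression)
  F[2-4] = -884.7351 N (compression)
  F[3-4] = +600.6934 N (tension)
  F[3-5] = +607.1777 N (tension)
  F[4-5] = -573.4763 N (compression)
  F[4-6] = -375.7437 N (compression)
  F[5-6] = +732.2861 N (tension)
  Rx@0 = +3399.5700 N
  Ry@0 = +3290.2277 N
  Ry@6 = -628.5377 N

779.816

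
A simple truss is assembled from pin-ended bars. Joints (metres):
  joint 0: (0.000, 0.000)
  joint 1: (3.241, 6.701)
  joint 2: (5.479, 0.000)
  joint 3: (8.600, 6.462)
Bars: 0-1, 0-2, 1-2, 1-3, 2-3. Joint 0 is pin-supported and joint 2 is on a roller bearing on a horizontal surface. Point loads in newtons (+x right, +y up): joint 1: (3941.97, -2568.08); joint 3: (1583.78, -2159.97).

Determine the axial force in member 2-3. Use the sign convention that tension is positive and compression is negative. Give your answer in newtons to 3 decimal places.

N=4 nodes, M=5 members, R=3 reactions → 2N=8, M+R=8
member 0 (0-1): L=7.4436, (cx,cy)=(0.4354,0.9002)
member 1 (0-2): L=5.4790, (cx,cy)=(1.0000,0.0000)
member 2 (1-2): L=7.0648, (cx,cy)=(0.3168,-0.9485)
member 3 (1-3): L=5.3643, (cx,cy)=(0.9990,-0.0446)
member 4 (2-3): L=7.1762, (cx,cy)=(0.4349,0.9005)
solve A·x = −loads:
  F[0-1] = +7631.8967 N (tension)
  F[0-2] = +2202.7732 N (tension)
  F[1-2] = -10071.9766 N (compression)
  F[1-3] = +2574.1611 N (tension)
  F[2-3] = -2271.3380 N (compression)
  Rx@0 = -5525.7500 N
  Ry@0 = -6870.4929 N
  Ry@2 = +11598.5429 N

-2271.338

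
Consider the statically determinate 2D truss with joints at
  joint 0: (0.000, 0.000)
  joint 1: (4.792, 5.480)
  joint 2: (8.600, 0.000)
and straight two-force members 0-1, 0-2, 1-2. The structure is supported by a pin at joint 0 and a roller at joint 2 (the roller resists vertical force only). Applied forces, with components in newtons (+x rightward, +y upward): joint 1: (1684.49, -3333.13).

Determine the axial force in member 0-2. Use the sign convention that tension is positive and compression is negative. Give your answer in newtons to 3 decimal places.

2036.463

N=3 nodes, M=3 members, R=3 reactions → 2N=6, M+R=6
member 0 (0-1): L=7.2797, (cx,cy)=(0.6583,0.7528)
member 1 (0-2): L=8.6000, (cx,cy)=(1.0000,0.0000)
member 2 (1-2): L=6.6732, (cx,cy)=(0.5706,-0.8212)
solve A·x = −loads:
  F[0-1] = -534.6925 N (compression)
  F[0-2] = +2036.4626 N (tension)
  F[1-2] = -3568.7162 N (compression)
  Rx@0 = -1684.4900 N
  Ry@0 = +402.5063 N
  Ry@2 = +2930.6237 N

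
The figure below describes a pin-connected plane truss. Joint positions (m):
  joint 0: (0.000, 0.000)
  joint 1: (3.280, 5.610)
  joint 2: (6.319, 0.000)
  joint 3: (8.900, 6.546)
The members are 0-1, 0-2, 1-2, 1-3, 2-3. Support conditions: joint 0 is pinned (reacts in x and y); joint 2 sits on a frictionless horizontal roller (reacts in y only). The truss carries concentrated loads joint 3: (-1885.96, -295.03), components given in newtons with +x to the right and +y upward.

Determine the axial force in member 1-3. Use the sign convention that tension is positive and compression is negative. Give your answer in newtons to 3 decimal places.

N=4 nodes, M=5 members, R=3 reactions → 2N=8, M+R=8
member 0 (0-1): L=6.4985, (cx,cy)=(0.5047,0.8633)
member 1 (0-2): L=6.3190, (cx,cy)=(1.0000,0.0000)
member 2 (1-2): L=6.3803, (cx,cy)=(0.4763,-0.8793)
member 3 (1-3): L=5.6974, (cx,cy)=(0.9864,0.1643)
member 4 (2-3): L=7.0365, (cx,cy)=(0.3668,0.9303)
solve A·x = −loads:
  F[0-1] = -2123.5440 N (compression)
  F[0-2] = -814.1397 N (compression)
  F[1-2] = +1726.1499 N (tension)
  F[1-3] = -1920.0973 N (compression)
  F[2-3] = +21.9429 N (tension)
  Rx@0 = +1885.9600 N
  Ry@0 = +1833.2049 N
  Ry@2 = -1538.1749 N

-1920.097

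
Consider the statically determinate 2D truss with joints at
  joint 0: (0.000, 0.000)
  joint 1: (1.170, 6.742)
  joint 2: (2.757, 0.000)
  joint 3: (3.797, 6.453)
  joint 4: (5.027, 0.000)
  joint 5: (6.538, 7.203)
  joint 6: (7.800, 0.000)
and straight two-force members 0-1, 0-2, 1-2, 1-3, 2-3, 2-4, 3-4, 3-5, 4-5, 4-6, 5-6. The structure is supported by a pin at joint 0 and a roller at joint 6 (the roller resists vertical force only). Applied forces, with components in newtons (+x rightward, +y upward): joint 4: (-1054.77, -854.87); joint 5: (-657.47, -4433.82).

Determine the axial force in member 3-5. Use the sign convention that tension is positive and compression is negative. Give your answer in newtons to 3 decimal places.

N=7 nodes, M=11 members, R=3 reactions → 2N=14, M+R=14
member 0 (0-1): L=6.8428, (cx,cy)=(0.1710,0.9853)
member 1 (0-2): L=2.7570, (cx,cy)=(1.0000,0.0000)
member 2 (1-2): L=6.9263, (cx,cy)=(0.2291,-0.9734)
member 3 (1-3): L=2.6428, (cx,cy)=(0.9940,-0.1094)
member 4 (2-3): L=6.5363, (cx,cy)=(0.1591,0.9873)
member 5 (2-4): L=2.2700, (cx,cy)=(1.0000,0.0000)
member 6 (3-4): L=6.5692, (cx,cy)=(0.1872,-0.9823)
member 7 (3-5): L=2.8418, (cx,cy)=(0.9645,0.2639)
member 8 (4-5): L=7.3598, (cx,cy)=(0.2053,0.9787)
member 9 (4-6): L=2.7730, (cx,cy)=(1.0000,0.0000)
member 10 (5-6): L=7.3127, (cx,cy)=(0.1726,-0.9850)
solve A·x = −loads:
  F[0-1] = -1652.7738 N (compression)
  F[0-2] = -1429.6430 N (compression)
  F[1-2] = +1750.2023 N (tension)
  F[1-3] = -687.7414 N (compression)
  F[2-3] = -1725.6241 N (compression)
  F[2-4] = -754.0551 N (compression)
  F[3-4] = +1321.9074 N (tension)
  F[3-5] = -1250.0165 N (compression)
  F[4-5] = -453.3154 N (compression)
  F[4-6] = +641.2942 N (tension)
  F[5-6] = -3716.0094 N (compression)
  Rx@0 = +1712.2400 N
  Ry@0 = +1628.4348 N
  Ry@6 = +3660.2552 N

-1250.017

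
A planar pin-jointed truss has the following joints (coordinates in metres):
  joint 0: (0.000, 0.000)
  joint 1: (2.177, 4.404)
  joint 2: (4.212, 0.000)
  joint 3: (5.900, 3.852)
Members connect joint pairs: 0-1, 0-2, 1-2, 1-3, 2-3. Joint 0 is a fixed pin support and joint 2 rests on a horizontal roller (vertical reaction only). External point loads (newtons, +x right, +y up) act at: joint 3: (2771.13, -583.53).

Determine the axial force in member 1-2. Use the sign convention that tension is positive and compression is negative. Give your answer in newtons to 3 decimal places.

N=4 nodes, M=5 members, R=3 reactions → 2N=8, M+R=8
member 0 (0-1): L=4.9127, (cx,cy)=(0.4431,0.8965)
member 1 (0-2): L=4.2120, (cx,cy)=(1.0000,0.0000)
member 2 (1-2): L=4.8514, (cx,cy)=(0.4195,-0.9078)
member 3 (1-3): L=3.7637, (cx,cy)=(0.9892,-0.1467)
member 4 (2-3): L=4.2056, (cx,cy)=(0.4014,0.9159)
solve A·x = −loads:
  F[0-1] = +3087.8754 N (tension)
  F[0-2] = +1402.7755 N (tension)
  F[1-2] = -3513.5895 N (compression)
  F[1-3] = +2873.2469 N (tension)
  F[2-3] = -177.0111 N (compression)
  Rx@0 = -2771.1300 N
  Ry@0 = -2768.1366 N
  Ry@2 = +3351.6666 N

-3513.589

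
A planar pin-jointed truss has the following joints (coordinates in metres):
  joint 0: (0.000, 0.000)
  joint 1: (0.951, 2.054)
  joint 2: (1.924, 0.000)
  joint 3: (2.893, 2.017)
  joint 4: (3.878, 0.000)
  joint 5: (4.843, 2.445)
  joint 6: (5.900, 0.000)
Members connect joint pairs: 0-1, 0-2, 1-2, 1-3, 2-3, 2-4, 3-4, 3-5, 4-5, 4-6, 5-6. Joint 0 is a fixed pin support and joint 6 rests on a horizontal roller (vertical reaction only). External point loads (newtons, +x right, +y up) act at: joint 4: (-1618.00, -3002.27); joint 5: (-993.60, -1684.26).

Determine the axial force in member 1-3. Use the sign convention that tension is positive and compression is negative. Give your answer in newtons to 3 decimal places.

-1647.292

N=7 nodes, M=11 members, R=3 reactions → 2N=14, M+R=14
member 0 (0-1): L=2.2635, (cx,cy)=(0.4202,0.9075)
member 1 (0-2): L=1.9240, (cx,cy)=(1.0000,0.0000)
member 2 (1-2): L=2.2728, (cx,cy)=(0.4281,-0.9037)
member 3 (1-3): L=1.9424, (cx,cy)=(0.9998,-0.0190)
member 4 (2-3): L=2.2377, (cx,cy)=(0.4330,0.9014)
member 5 (2-4): L=1.9540, (cx,cy)=(1.0000,0.0000)
member 6 (3-4): L=2.2447, (cx,cy)=(0.4388,-0.8986)
member 7 (3-5): L=1.9964, (cx,cy)=(0.9767,0.2144)
member 8 (4-5): L=2.6285, (cx,cy)=(0.3671,0.9302)
member 9 (4-6): L=2.0220, (cx,cy)=(1.0000,0.0000)
member 10 (5-6): L=2.6637, (cx,cy)=(0.3968,-0.9179)
solve A·x = −loads:
  F[0-1] = -1920.1048 N (compression)
  F[0-2] = -1804.8670 N (compression)
  F[1-2] = +1962.7424 N (tension)
  F[1-3] = -1647.2922 N (compression)
  F[2-3] = -1967.8645 N (compression)
  F[2-4] = -112.4502 N (compression)
  F[3-4] = +1200.0074 N (tension)
  F[3-5] = -3097.7599 N (compression)
  F[4-5] = +2068.4044 N (tension)
  F[4-6] = +1272.7760 N (tension)
  F[5-6] = -3207.4625 N (compression)
  Rx@0 = +2611.6000 N
  Ry@0 = +1742.4076 N
  Ry@6 = +2944.1224 N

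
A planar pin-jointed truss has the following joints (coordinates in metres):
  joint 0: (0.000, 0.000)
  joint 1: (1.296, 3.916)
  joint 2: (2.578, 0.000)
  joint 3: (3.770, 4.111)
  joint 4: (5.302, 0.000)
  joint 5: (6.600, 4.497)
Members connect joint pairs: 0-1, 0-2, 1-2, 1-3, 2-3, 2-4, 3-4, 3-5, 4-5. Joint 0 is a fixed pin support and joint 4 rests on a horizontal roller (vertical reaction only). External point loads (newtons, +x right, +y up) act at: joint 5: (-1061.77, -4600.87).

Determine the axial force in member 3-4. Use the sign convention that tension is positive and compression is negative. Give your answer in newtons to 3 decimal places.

N=6 nodes, M=9 members, R=3 reactions → 2N=12, M+R=12
member 0 (0-1): L=4.1249, (cx,cy)=(0.3142,0.9494)
member 1 (0-2): L=2.5780, (cx,cy)=(1.0000,0.0000)
member 2 (1-2): L=4.1205, (cx,cy)=(0.3111,-0.9504)
member 3 (1-3): L=2.4817, (cx,cy)=(0.9969,0.0786)
member 4 (2-3): L=4.2803, (cx,cy)=(0.2785,0.9604)
member 5 (2-4): L=2.7240, (cx,cy)=(1.0000,0.0000)
member 6 (3-4): L=4.3872, (cx,cy)=(0.3492,-0.9370)
member 7 (3-5): L=2.8562, (cx,cy)=(0.9908,0.1351)
member 8 (4-5): L=4.6806, (cx,cy)=(0.2773,0.9608)
solve A·x = −loads:
  F[0-1] = +237.8361 N (tension)
  F[0-2] = -1136.4959 N (compression)
  F[1-2] = -225.5659 N (compression)
  F[1-3] = +145.3549 N (tension)
  F[2-3] = +223.2002 N (tension)
  F[2-4] = -1268.8330 N (compression)
  F[3-4] = -200.6236 N (compression)
  F[3-5] = +279.6865 N (tension)
  F[4-5] = -4828.0296 N (compression)
  Rx@0 = +1061.7700 N
  Ry@0 = -225.7921 N
  Ry@4 = +4826.6621 N

-200.624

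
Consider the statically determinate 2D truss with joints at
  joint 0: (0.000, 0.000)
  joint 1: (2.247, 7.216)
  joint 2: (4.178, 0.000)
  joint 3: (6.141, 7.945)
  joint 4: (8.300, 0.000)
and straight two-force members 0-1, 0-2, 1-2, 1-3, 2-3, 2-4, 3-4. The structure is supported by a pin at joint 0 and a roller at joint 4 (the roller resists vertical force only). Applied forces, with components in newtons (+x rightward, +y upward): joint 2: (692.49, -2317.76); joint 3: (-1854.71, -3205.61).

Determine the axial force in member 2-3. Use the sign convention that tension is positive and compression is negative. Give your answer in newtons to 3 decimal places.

N=5 nodes, M=7 members, R=3 reactions → 2N=10, M+R=10
member 0 (0-1): L=7.5578, (cx,cy)=(0.2973,0.9548)
member 1 (0-2): L=4.1780, (cx,cy)=(1.0000,0.0000)
member 2 (1-2): L=7.4699, (cx,cy)=(0.2585,-0.9660)
member 3 (1-3): L=3.9617, (cx,cy)=(0.9829,0.1840)
member 4 (2-3): L=8.1839, (cx,cy)=(0.2399,0.9708)
member 5 (2-4): L=4.1220, (cx,cy)=(1.0000,0.0000)
member 6 (3-4): L=8.2331, (cx,cy)=(0.2622,-0.9650)
solve A·x = −loads:
  F[0-1] = -3938.3780 N (compression)
  F[0-2] = +8.7011 N (tension)
  F[1-2] = +3490.7936 N (tension)
  F[1-3] = -2109.3253 N (compression)
  F[2-3] = -1086.0880 N (compression)
  F[2-4] = +479.1056 N (tension)
  F[3-4] = -1827.0196 N (compression)
  Rx@0 = +1162.2200 N
  Ry@0 = +3760.2879 N
  Ry@4 = +1763.0821 N

-1086.088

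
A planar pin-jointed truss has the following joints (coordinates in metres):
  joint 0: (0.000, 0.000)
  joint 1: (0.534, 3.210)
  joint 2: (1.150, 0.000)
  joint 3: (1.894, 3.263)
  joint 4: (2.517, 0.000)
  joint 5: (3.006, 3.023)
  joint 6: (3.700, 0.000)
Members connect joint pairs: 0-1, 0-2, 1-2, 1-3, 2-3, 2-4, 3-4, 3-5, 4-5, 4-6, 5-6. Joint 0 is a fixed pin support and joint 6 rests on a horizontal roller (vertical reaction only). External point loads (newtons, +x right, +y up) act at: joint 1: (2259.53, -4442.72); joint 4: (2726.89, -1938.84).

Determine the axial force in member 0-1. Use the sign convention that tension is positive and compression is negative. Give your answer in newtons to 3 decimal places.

N=7 nodes, M=11 members, R=3 reactions → 2N=14, M+R=14
member 0 (0-1): L=3.2541, (cx,cy)=(0.1641,0.9864)
member 1 (0-2): L=1.1500, (cx,cy)=(1.0000,0.0000)
member 2 (1-2): L=3.2686, (cx,cy)=(0.1885,-0.9821)
member 3 (1-3): L=1.3610, (cx,cy)=(0.9992,0.0389)
member 4 (2-3): L=3.3467, (cx,cy)=(0.2223,0.9750)
member 5 (2-4): L=1.3670, (cx,cy)=(1.0000,0.0000)
member 6 (3-4): L=3.3219, (cx,cy)=(0.1875,-0.9823)
member 7 (3-5): L=1.1376, (cx,cy)=(0.9775,-0.2110)
member 8 (4-5): L=3.0623, (cx,cy)=(0.1597,0.9872)
member 9 (4-6): L=1.1830, (cx,cy)=(1.0000,0.0000)
member 10 (5-6): L=3.1016, (cx,cy)=(0.2238,-0.9746)
solve A·x = −loads:
  F[0-1] = -2494.9597 N (compression)
  F[0-2] = +5395.8428 N (tension)
  F[1-2] = -2107.8842 N (compression)
  F[1-3] = -2273.4220 N (compression)
  F[2-3] = +2123.2419 N (tension)
  F[2-4] = +4526.5793 N (tension)
  F[3-4] = -1691.6477 N (compression)
  F[3-5] = -1516.5702 N (compression)
  F[4-5] = +3647.2737 N (tension)
  F[4-6] = +900.0243 N (tension)
  F[5-6] = -4022.4070 N (compression)
  Rx@0 = -4986.4200 N
  Ry@0 = +2461.1373 N
  Ry@6 = +3920.4227 N

-2494.960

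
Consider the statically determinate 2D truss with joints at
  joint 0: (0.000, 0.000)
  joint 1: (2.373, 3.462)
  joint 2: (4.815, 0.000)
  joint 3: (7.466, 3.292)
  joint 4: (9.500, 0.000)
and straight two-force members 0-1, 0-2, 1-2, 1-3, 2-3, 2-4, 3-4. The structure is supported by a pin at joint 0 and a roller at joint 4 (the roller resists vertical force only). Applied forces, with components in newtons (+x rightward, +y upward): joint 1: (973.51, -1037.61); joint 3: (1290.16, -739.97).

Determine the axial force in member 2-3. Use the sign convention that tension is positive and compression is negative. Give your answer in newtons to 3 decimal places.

N=5 nodes, M=7 members, R=3 reactions → 2N=10, M+R=10
member 0 (0-1): L=4.1972, (cx,cy)=(0.5654,0.8248)
member 1 (0-2): L=4.8150, (cx,cy)=(1.0000,0.0000)
member 2 (1-2): L=4.2366, (cx,cy)=(0.5764,-0.8172)
member 3 (1-3): L=5.0958, (cx,cy)=(0.9994,-0.0334)
member 4 (2-3): L=4.2267, (cx,cy)=(0.6272,0.7789)
member 5 (2-4): L=4.6850, (cx,cy)=(1.0000,0.0000)
member 6 (3-4): L=3.8697, (cx,cy)=(0.5256,-0.8507)
solve A·x = −loads:
  F[0-1] = -163.6881 N (compression)
  F[0-2] = +2356.2153 N (tension)
  F[1-2] = -1086.5826 N (compression)
  F[1-3] = -439.9884 N (compression)
  F[2-3] = +1140.0253 N (tension)
  F[2-4] = +1014.8773 N (tension)
  F[3-4] = -1930.8014 N (compression)
  Rx@0 = -2263.6700 N
  Ry@0 = +135.0155 N
  Ry@4 = +1642.5645 N

1140.025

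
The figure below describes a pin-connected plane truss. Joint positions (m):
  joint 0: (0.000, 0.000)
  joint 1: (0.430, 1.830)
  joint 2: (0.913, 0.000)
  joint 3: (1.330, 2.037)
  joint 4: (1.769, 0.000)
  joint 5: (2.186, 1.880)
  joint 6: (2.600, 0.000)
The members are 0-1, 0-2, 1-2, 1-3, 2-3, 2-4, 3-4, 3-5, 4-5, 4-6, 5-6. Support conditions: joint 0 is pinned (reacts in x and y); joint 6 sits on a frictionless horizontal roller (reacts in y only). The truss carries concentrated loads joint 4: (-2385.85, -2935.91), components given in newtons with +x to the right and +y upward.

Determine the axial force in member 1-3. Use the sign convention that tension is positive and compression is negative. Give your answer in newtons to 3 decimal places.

N=7 nodes, M=11 members, R=3 reactions → 2N=14, M+R=14
member 0 (0-1): L=1.8798, (cx,cy)=(0.2287,0.9735)
member 1 (0-2): L=0.9130, (cx,cy)=(1.0000,0.0000)
member 2 (1-2): L=1.8927, (cx,cy)=(0.2552,-0.9669)
member 3 (1-3): L=0.9235, (cx,cy)=(0.9746,0.2241)
member 4 (2-3): L=2.0792, (cx,cy)=(0.2006,0.9797)
member 5 (2-4): L=0.8560, (cx,cy)=(1.0000,0.0000)
member 6 (3-4): L=2.0838, (cx,cy)=(0.2107,-0.9776)
member 7 (3-5): L=0.8703, (cx,cy)=(0.9836,-0.1804)
member 8 (4-5): L=1.9257, (cx,cy)=(0.2165,0.9763)
member 9 (4-6): L=0.8310, (cx,cy)=(1.0000,0.0000)
member 10 (5-6): L=1.9250, (cx,cy)=(0.2151,-0.9766)
solve A·x = −loads:
  F[0-1] = -963.9185 N (compression)
  F[0-2] = -2165.3606 N (compression)
  F[1-2] = +865.5059 N (tension)
  F[1-3] = -452.8862 N (compression)
  F[2-3] = -854.2037 N (compression)
  F[2-4] = -1773.1738 N (compression)
  F[3-4] = +1119.0928 N (tension)
  F[3-5] = -862.5949 N (compression)
  F[4-5] = +1886.7008 N (tension)
  F[4-6] = +439.8856 N (tension)
  F[5-6] = -2045.4088 N (compression)
  Rx@0 = +2385.8500 N
  Ry@0 = +938.3620 N
  Ry@6 = +1997.5480 N

-452.886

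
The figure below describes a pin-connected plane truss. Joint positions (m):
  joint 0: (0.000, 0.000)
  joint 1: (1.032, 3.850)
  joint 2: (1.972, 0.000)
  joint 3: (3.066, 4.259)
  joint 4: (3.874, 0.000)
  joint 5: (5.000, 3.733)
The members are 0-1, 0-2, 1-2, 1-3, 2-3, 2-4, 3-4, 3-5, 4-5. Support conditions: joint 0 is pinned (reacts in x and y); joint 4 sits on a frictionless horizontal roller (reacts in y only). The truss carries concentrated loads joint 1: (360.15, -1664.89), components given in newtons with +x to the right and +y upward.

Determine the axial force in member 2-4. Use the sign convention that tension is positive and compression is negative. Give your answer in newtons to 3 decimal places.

N=6 nodes, M=9 members, R=3 reactions → 2N=12, M+R=12
member 0 (0-1): L=3.9859, (cx,cy)=(0.2589,0.9659)
member 1 (0-2): L=1.9720, (cx,cy)=(1.0000,0.0000)
member 2 (1-2): L=3.9631, (cx,cy)=(0.2372,-0.9715)
member 3 (1-3): L=2.0747, (cx,cy)=(0.9804,0.1971)
member 4 (2-3): L=4.3973, (cx,cy)=(0.2488,0.9686)
member 5 (2-4): L=1.9020, (cx,cy)=(1.0000,0.0000)
member 6 (3-4): L=4.3350, (cx,cy)=(0.1864,-0.9825)
member 7 (3-5): L=2.0043, (cx,cy)=(0.9649,-0.2624)
member 8 (4-5): L=3.8991, (cx,cy)=(0.2888,0.9574)
solve A·x = −loads:
  F[0-1] = -893.9414 N (compression)
  F[0-2] = +591.6018 N (tension)
  F[1-2] = -903.0900 N (compression)
  F[1-3] = -384.9535 N (compression)
  F[2-3] = +905.8001 N (tension)
  F[2-4] = +152.0442 N (tension)
  F[3-4] = -815.7262 N (compression)
  F[3-5] = +0.0000 N (tension)
  F[4-5] = -0.0000 N (compression)
  Rx@0 = -360.1500 N
  Ry@0 = +863.4589 N
  Ry@4 = +801.4311 N

152.044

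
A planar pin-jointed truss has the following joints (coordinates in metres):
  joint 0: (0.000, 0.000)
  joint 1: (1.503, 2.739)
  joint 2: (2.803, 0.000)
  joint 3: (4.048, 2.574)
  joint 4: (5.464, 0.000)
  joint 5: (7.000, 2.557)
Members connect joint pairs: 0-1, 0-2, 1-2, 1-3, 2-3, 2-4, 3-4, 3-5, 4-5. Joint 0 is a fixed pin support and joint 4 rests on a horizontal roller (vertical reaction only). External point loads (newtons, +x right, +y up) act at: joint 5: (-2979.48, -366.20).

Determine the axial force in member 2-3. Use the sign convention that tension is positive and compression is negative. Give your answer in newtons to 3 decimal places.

N=6 nodes, M=9 members, R=3 reactions → 2N=12, M+R=12
member 0 (0-1): L=3.1243, (cx,cy)=(0.4811,0.8767)
member 1 (0-2): L=2.8030, (cx,cy)=(1.0000,0.0000)
member 2 (1-2): L=3.0319, (cx,cy)=(0.4288,-0.9034)
member 3 (1-3): L=2.5503, (cx,cy)=(0.9979,-0.0647)
member 4 (2-3): L=2.8593, (cx,cy)=(0.4354,0.9002)
member 5 (2-4): L=2.6610, (cx,cy)=(1.0000,0.0000)
member 6 (3-4): L=2.9378, (cx,cy)=(0.4820,-0.8762)
member 7 (3-5): L=2.9520, (cx,cy)=(1.0000,-0.0058)
member 8 (4-5): L=2.9829, (cx,cy)=(0.5149,0.8572)
solve A·x = −loads:
  F[0-1] = -1473.0205 N (compression)
  F[0-2] = -2270.8529 N (compression)
  F[1-2] = +1527.2938 N (tension)
  F[1-3] = -1366.3642 N (compression)
  F[2-3] = -1532.6938 N (compression)
  F[2-4] = -948.6071 N (compression)
  F[3-4] = +1491.9511 N (tension)
  F[3-5] = -2750.0347 N (compression)
  F[4-5] = -445.6659 N (compression)
  Rx@0 = +2979.4800 N
  Ry@0 = +1291.3703 N
  Ry@4 = -925.1703 N

-1532.694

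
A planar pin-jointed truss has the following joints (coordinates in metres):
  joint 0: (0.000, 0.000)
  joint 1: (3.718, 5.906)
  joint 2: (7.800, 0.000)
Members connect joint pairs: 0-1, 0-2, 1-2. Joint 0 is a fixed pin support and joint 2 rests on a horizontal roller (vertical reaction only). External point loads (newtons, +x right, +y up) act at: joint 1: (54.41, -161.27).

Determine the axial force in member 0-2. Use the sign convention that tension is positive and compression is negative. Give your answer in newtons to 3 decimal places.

N=3 nodes, M=3 members, R=3 reactions → 2N=6, M+R=6
member 0 (0-1): L=6.9789, (cx,cy)=(0.5328,0.8463)
member 1 (0-2): L=7.8000, (cx,cy)=(1.0000,0.0000)
member 2 (1-2): L=7.1794, (cx,cy)=(0.5686,-0.8226)
solve A·x = −loads:
  F[0-1] = -51.0473 N (compression)
  F[0-2] = +81.6056 N (tension)
  F[1-2] = -143.5271 N (compression)
  Rx@0 = -54.4100 N
  Ry@0 = +43.1998 N
  Ry@2 = +118.0702 N

81.606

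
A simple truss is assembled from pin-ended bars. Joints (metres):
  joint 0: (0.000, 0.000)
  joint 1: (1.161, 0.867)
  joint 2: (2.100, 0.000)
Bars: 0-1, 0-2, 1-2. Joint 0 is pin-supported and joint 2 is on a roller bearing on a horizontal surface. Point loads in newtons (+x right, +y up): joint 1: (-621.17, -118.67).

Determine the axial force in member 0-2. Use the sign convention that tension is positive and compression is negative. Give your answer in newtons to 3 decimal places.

N=3 nodes, M=3 members, R=3 reactions → 2N=6, M+R=6
member 0 (0-1): L=1.4490, (cx,cy)=(0.8012,0.5983)
member 1 (0-2): L=2.1000, (cx,cy)=(1.0000,0.0000)
member 2 (1-2): L=1.2780, (cx,cy)=(0.7347,-0.6784)
solve A·x = −loads:
  F[0-1] = -517.2906 N (compression)
  F[0-2] = -206.6958 N (compression)
  F[1-2] = +281.3284 N (tension)
  Rx@0 = +621.1700 N
  Ry@0 = +309.5169 N
  Ry@2 = -190.8469 N

-206.696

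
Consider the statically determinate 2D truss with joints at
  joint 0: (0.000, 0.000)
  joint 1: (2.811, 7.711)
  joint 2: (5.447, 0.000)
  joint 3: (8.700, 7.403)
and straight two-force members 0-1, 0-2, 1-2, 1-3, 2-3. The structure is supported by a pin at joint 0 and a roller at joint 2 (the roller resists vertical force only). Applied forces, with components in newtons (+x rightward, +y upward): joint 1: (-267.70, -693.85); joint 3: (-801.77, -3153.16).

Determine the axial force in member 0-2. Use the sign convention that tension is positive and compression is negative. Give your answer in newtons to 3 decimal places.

-1098.148

N=4 nodes, M=5 members, R=3 reactions → 2N=8, M+R=8
member 0 (0-1): L=8.2074, (cx,cy)=(0.3425,0.9395)
member 1 (0-2): L=5.4470, (cx,cy)=(1.0000,0.0000)
member 2 (1-2): L=8.1491, (cx,cy)=(0.3235,-0.9462)
member 3 (1-3): L=5.8970, (cx,cy)=(0.9986,-0.0522)
member 4 (2-3): L=8.0862, (cx,cy)=(0.4023,0.9155)
solve A·x = −loads:
  F[0-1] = +83.7319 N (tension)
  F[0-2] = -1098.1478 N (compression)
  F[1-2] = -847.9514 N (compression)
  F[1-3] = +571.4454 N (tension)
  F[2-3] = -3411.5491 N (compression)
  Rx@0 = +1069.4700 N
  Ry@0 = -78.6677 N
  Ry@2 = +3925.6777 N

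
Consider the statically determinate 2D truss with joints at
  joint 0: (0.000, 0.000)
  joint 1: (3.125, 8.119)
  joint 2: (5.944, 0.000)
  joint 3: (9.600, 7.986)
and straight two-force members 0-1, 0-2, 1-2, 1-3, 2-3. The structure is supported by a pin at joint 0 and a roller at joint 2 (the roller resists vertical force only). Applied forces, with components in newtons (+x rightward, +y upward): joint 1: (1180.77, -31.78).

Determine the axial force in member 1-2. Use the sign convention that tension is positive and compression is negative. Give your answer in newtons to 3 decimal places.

-1724.970

N=4 nodes, M=5 members, R=3 reactions → 2N=8, M+R=8
member 0 (0-1): L=8.6996, (cx,cy)=(0.3592,0.9333)
member 1 (0-2): L=5.9440, (cx,cy)=(1.0000,0.0000)
member 2 (1-2): L=8.5945, (cx,cy)=(0.3280,-0.9447)
member 3 (1-3): L=6.4764, (cx,cy)=(0.9998,-0.0205)
member 4 (2-3): L=8.7831, (cx,cy)=(0.4163,0.9092)
solve A·x = −loads:
  F[0-1] = +1712.0260 N (tension)
  F[0-2] = +565.7929 N (tension)
  F[1-2] = -1724.9699 N (compression)
  F[1-3] = -0.0000 N (tension)
  F[2-3] = +0.0000 N (tension)
  Rx@0 = -1180.7700 N
  Ry@0 = -1597.7597 N
  Ry@2 = +1629.5397 N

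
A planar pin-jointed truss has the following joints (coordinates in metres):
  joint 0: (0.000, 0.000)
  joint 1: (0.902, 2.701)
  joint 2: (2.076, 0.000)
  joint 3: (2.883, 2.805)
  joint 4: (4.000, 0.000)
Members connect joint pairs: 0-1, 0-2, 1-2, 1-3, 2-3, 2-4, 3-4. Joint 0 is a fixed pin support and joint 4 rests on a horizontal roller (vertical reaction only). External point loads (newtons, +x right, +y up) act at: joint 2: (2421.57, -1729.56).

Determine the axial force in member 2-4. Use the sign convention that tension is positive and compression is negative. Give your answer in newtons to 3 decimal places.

N=5 nodes, M=7 members, R=3 reactions → 2N=10, M+R=10
member 0 (0-1): L=2.8476, (cx,cy)=(0.3168,0.9485)
member 1 (0-2): L=2.0760, (cx,cy)=(1.0000,0.0000)
member 2 (1-2): L=2.9451, (cx,cy)=(0.3986,-0.9171)
member 3 (1-3): L=1.9837, (cx,cy)=(0.9986,0.0524)
member 4 (2-3): L=2.9188, (cx,cy)=(0.2765,0.9610)
member 5 (2-4): L=1.9240, (cx,cy)=(1.0000,0.0000)
member 6 (3-4): L=3.0192, (cx,cy)=(0.3700,-0.9290)
solve A·x = −loads:
  F[0-1] = -877.0814 N (compression)
  F[0-2] = +2699.3895 N (tension)
  F[1-2] = +871.3196 N (tension)
  F[1-3] = -626.0117 N (compression)
  F[2-3] = +968.2037 N (tension)
  F[2-4] = +357.4566 N (tension)
  F[3-4] = -966.1965 N (compression)
  Rx@0 = -2421.5700 N
  Ry@0 = +831.9184 N
  Ry@4 = +897.6416 N

357.457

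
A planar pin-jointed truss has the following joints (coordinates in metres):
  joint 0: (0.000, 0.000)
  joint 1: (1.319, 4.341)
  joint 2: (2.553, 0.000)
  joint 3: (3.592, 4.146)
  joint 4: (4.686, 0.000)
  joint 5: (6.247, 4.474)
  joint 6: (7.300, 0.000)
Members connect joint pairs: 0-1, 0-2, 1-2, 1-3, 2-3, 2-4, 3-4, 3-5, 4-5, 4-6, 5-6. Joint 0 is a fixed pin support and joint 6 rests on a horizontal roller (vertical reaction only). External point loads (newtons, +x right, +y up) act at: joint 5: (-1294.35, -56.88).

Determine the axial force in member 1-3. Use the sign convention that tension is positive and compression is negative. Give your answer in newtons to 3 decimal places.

N=7 nodes, M=11 members, R=3 reactions → 2N=14, M+R=14
member 0 (0-1): L=4.5370, (cx,cy)=(0.2907,0.9568)
member 1 (0-2): L=2.5530, (cx,cy)=(1.0000,0.0000)
member 2 (1-2): L=4.5130, (cx,cy)=(0.2734,-0.9619)
member 3 (1-3): L=2.2813, (cx,cy)=(0.9963,-0.0855)
member 4 (2-3): L=4.2742, (cx,cy)=(0.2431,0.9700)
member 5 (2-4): L=2.1330, (cx,cy)=(1.0000,0.0000)
member 6 (3-4): L=4.2879, (cx,cy)=(0.2551,-0.9669)
member 7 (3-5): L=2.6752, (cx,cy)=(0.9925,0.1226)
member 8 (4-5): L=4.7385, (cx,cy)=(0.3294,0.9442)
member 9 (4-6): L=2.6140, (cx,cy)=(1.0000,0.0000)
member 10 (5-6): L=4.5962, (cx,cy)=(0.2291,-0.9734)
solve A·x = −loads:
  F[0-1] = -837.6627 N (compression)
  F[0-2] = -1050.8222 N (compression)
  F[1-2] = +876.3265 N (tension)
  F[1-3] = -484.9193 N (compression)
  F[2-3] = -868.9963 N (compression)
  F[2-4] = -599.9645 N (compression)
  F[3-4] = +716.8261 N (tension)
  F[3-5] = -883.9430 N (compression)
  F[4-5] = -734.0789 N (compression)
  F[4-6] = -175.2494 N (compression)
  F[5-6] = +764.9471 N (tension)
  Rx@0 = +1294.3500 N
  Ry@0 = +801.4817 N
  Ry@6 = -744.6017 N

-484.919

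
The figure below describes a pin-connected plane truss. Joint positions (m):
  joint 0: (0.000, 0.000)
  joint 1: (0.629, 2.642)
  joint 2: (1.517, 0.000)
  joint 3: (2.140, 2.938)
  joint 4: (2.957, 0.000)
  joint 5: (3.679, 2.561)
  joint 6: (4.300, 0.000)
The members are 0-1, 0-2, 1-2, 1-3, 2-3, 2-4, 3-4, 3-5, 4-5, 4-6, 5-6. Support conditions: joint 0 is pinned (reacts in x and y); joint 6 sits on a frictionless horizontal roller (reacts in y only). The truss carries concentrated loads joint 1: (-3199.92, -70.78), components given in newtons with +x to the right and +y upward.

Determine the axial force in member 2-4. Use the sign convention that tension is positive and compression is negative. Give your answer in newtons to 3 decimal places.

N=7 nodes, M=11 members, R=3 reactions → 2N=14, M+R=14
member 0 (0-1): L=2.7158, (cx,cy)=(0.2316,0.9728)
member 1 (0-2): L=1.5170, (cx,cy)=(1.0000,0.0000)
member 2 (1-2): L=2.7872, (cx,cy)=(0.3186,-0.9479)
member 3 (1-3): L=1.5397, (cx,cy)=(0.9813,0.1922)
member 4 (2-3): L=3.0033, (cx,cy)=(0.2074,0.9782)
member 5 (2-4): L=1.4400, (cx,cy)=(1.0000,0.0000)
member 6 (3-4): L=3.0495, (cx,cy)=(0.2679,-0.9634)
member 7 (3-5): L=1.5845, (cx,cy)=(0.9713,-0.2379)
member 8 (4-5): L=2.6608, (cx,cy)=(0.2713,0.9625)
member 9 (4-6): L=1.3430, (cx,cy)=(1.0000,0.0000)
member 10 (5-6): L=2.6352, (cx,cy)=(0.2357,-0.9718)
solve A·x = −loads:
  F[0-1] = -2083.1575 N (compression)
  F[0-2] = -2717.4525 N (compression)
  F[1-2] = +2462.7044 N (tension)
  F[1-3] = +1969.5858 N (tension)
  F[2-3] = -2386.2807 N (compression)
  F[2-4] = -1437.8459 N (compression)
  F[3-4] = +1786.0239 N (tension)
  F[3-5] = +987.7089 N (tension)
  F[4-5] = -1787.8059 N (compression)
  F[4-6] = -474.2337 N (compression)
  F[5-6] = +2012.4124 N (tension)
  Rx@0 = +3199.9200 N
  Ry@0 = +2026.5167 N
  Ry@6 = -1955.7367 N

-1437.846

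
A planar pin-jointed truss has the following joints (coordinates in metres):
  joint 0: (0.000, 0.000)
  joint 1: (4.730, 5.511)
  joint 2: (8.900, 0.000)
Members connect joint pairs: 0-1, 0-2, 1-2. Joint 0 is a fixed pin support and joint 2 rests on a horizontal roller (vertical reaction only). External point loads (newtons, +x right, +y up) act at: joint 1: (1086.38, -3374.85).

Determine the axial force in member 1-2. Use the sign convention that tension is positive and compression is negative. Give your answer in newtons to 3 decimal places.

-3092.772

N=3 nodes, M=3 members, R=3 reactions → 2N=6, M+R=6
member 0 (0-1): L=7.2625, (cx,cy)=(0.6513,0.7588)
member 1 (0-2): L=8.9000, (cx,cy)=(1.0000,0.0000)
member 2 (1-2): L=6.9109, (cx,cy)=(0.6034,-0.7974)
solve A·x = −loads:
  F[0-1] = -1197.3041 N (compression)
  F[0-2] = +1866.1724 N (tension)
  F[1-2] = -3092.7724 N (compression)
  Rx@0 = -1086.3800 N
  Ry@0 = +908.5488 N
  Ry@2 = +2466.3012 N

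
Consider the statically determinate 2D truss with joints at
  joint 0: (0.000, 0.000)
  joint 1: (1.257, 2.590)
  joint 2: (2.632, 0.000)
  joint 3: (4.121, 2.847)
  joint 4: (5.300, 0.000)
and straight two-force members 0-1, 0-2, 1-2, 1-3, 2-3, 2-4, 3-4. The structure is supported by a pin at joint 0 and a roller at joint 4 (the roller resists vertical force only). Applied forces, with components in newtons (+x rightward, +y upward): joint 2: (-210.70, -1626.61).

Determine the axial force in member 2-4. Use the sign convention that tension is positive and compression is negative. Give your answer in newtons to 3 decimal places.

N=5 nodes, M=7 members, R=3 reactions → 2N=10, M+R=10
member 0 (0-1): L=2.8789, (cx,cy)=(0.4366,0.8996)
member 1 (0-2): L=2.6320, (cx,cy)=(1.0000,0.0000)
member 2 (1-2): L=2.9324, (cx,cy)=(0.4689,-0.8832)
member 3 (1-3): L=2.8755, (cx,cy)=(0.9960,0.0894)
member 4 (2-3): L=3.2129, (cx,cy)=(0.4634,0.8861)
member 5 (2-4): L=2.6680, (cx,cy)=(1.0000,0.0000)
member 6 (3-4): L=3.0815, (cx,cy)=(0.3826,-0.9239)
solve A·x = −loads:
  F[0-1] = -910.1698 N (compression)
  F[0-2] = +186.7010 N (tension)
  F[1-2] = +846.3713 N (tension)
  F[1-3] = -797.4609 N (compression)
  F[2-3] = +992.0218 N (tension)
  F[2-4] = +334.5182 N (tension)
  F[3-4] = -874.3066 N (compression)
  Rx@0 = +210.7000 N
  Ry@0 = +818.8293 N
  Ry@4 = +807.7807 N

334.518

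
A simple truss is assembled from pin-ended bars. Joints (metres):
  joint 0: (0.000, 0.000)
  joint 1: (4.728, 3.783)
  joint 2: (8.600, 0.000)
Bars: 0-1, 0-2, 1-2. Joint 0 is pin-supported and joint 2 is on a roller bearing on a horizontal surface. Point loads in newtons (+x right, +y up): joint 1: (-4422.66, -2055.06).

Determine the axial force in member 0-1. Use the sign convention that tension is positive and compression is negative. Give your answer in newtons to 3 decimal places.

-4594.935

N=3 nodes, M=3 members, R=3 reactions → 2N=6, M+R=6
member 0 (0-1): L=6.0552, (cx,cy)=(0.7808,0.6248)
member 1 (0-2): L=8.6000, (cx,cy)=(1.0000,0.0000)
member 2 (1-2): L=5.4133, (cx,cy)=(0.7153,-0.6988)
solve A·x = −loads:
  F[0-1] = -4594.9355 N (compression)
  F[0-2] = -834.8403 N (compression)
  F[1-2] = +1167.1525 N (tension)
  Rx@0 = +4422.6600 N
  Ry@0 = +2870.7111 N
  Ry@2 = -815.6511 N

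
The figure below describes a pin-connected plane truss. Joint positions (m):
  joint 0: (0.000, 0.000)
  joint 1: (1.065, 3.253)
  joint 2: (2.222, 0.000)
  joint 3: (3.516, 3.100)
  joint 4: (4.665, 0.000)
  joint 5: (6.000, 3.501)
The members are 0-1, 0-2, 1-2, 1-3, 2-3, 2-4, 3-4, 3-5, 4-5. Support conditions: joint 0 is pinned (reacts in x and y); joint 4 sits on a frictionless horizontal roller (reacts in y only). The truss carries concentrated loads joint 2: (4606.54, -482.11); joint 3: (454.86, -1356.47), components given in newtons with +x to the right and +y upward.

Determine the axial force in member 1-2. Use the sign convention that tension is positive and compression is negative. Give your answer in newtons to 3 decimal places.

N=6 nodes, M=9 members, R=3 reactions → 2N=12, M+R=12
member 0 (0-1): L=3.4229, (cx,cy)=(0.3111,0.9504)
member 1 (0-2): L=2.2220, (cx,cy)=(1.0000,0.0000)
member 2 (1-2): L=3.4526, (cx,cy)=(0.3351,-0.9422)
member 3 (1-3): L=2.4558, (cx,cy)=(0.9981,-0.0623)
member 4 (2-3): L=3.3592, (cx,cy)=(0.3852,0.9228)
member 5 (2-4): L=2.4430, (cx,cy)=(1.0000,0.0000)
member 6 (3-4): L=3.3061, (cx,cy)=(0.3475,-0.9377)
member 7 (3-5): L=2.5162, (cx,cy)=(0.9872,0.1594)
member 8 (4-5): L=3.7469, (cx,cy)=(0.3563,0.9344)
solve A·x = −loads:
  F[0-1] = -299.1605 N (compression)
  F[0-2] = +5154.4807 N (tension)
  F[1-2] = +314.9180 N (tension)
  F[1-3] = -198.9985 N (compression)
  F[2-3] = +200.9043 N (tension)
  F[2-4] = +576.0821 N (tension)
  F[3-4] = -1657.5951 N (compression)
  F[3-5] = +0.0000 N (tension)
  F[4-5] = -0.0000 N (compression)
  Rx@0 = -5061.4000 N
  Ry@0 = +284.3114 N
  Ry@4 = +1554.2686 N

314.918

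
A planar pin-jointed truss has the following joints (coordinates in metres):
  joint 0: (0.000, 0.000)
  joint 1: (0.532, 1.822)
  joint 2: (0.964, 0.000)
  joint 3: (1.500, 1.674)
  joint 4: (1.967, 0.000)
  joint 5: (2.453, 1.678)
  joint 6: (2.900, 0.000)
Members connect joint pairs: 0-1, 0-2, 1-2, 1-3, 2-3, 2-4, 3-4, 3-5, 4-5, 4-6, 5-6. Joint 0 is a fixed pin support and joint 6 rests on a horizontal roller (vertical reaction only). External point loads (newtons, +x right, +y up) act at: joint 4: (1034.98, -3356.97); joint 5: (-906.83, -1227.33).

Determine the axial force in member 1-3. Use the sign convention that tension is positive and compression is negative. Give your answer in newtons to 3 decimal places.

N=7 nodes, M=11 members, R=3 reactions → 2N=14, M+R=14
member 0 (0-1): L=1.8981, (cx,cy)=(0.2803,0.9599)
member 1 (0-2): L=0.9640, (cx,cy)=(1.0000,0.0000)
member 2 (1-2): L=1.8725, (cx,cy)=(0.2307,-0.9730)
member 3 (1-3): L=0.9792, (cx,cy)=(0.9885,-0.1511)
member 4 (2-3): L=1.7577, (cx,cy)=(0.3049,0.9524)
member 5 (2-4): L=1.0030, (cx,cy)=(1.0000,0.0000)
member 6 (3-4): L=1.7379, (cx,cy)=(0.2687,-0.9632)
member 7 (3-5): L=0.9530, (cx,cy)=(1.0000,0.0042)
member 8 (4-5): L=1.7470, (cx,cy)=(0.2782,0.9605)
member 9 (4-6): L=0.9330, (cx,cy)=(1.0000,0.0000)
member 10 (5-6): L=1.7365, (cx,cy)=(0.2574,-0.9663)
solve A·x = −loads:
  F[0-1] = -1868.8140 N (compression)
  F[0-2] = +651.9472 N (tension)
  F[1-2] = +1998.3909 N (tension)
  F[1-3] = -996.2822 N (compression)
  F[2-3] = -2041.7261 N (compression)
  F[2-4] = +1735.5935 N (tension)
  F[3-4] = +1853.2307 N (tension)
  F[3-5] = -2105.4475 N (compression)
  F[4-5] = +1636.5026 N (tension)
  F[4-6] = +743.3288 N (tension)
  F[5-6] = -2887.7034 N (compression)
  Rx@0 = -128.1500 N
  Ry@0 = +1793.9070 N
  Ry@6 = +2790.3930 N

-996.282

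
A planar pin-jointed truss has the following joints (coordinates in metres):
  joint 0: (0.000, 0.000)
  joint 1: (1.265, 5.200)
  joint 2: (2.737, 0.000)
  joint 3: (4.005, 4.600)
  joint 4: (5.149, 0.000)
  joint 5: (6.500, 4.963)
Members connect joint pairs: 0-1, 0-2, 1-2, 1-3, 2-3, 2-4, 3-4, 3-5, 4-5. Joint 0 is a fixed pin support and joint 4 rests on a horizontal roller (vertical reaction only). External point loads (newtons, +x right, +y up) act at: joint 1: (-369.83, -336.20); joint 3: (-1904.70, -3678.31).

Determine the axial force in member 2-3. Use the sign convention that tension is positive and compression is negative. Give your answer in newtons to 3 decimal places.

-3202.923

N=6 nodes, M=9 members, R=3 reactions → 2N=12, M+R=12
member 0 (0-1): L=5.3517, (cx,cy)=(0.2364,0.9717)
member 1 (0-2): L=2.7370, (cx,cy)=(1.0000,0.0000)
member 2 (1-2): L=5.4043, (cx,cy)=(0.2724,-0.9622)
member 3 (1-3): L=2.8049, (cx,cy)=(0.9769,-0.2139)
member 4 (2-3): L=4.7716, (cx,cy)=(0.2657,0.9640)
member 5 (2-4): L=2.4120, (cx,cy)=(1.0000,0.0000)
member 6 (3-4): L=4.7401, (cx,cy)=(0.2413,-0.9704)
member 7 (3-5): L=2.5213, (cx,cy)=(0.9896,0.1440)
member 8 (4-5): L=5.1436, (cx,cy)=(0.2627,0.9649)
solve A·x = −loads:
  F[0-1] = -3237.7060 N (compression)
  F[0-2] = -1509.2159 N (compression)
  F[1-2] = +3209.0918 N (tension)
  F[1-3] = -1299.6400 N (compression)
  F[2-3] = -3202.9234 N (compression)
  F[2-4] = +216.0058 N (tension)
  F[3-4] = -895.0117 N (compression)
  F[3-5] = -0.0000 N (tension)
  F[4-5] = -0.0000 N (tension)
  Rx@0 = +2274.5300 N
  Ry@0 = +3145.9552 N
  Ry@4 = +868.5548 N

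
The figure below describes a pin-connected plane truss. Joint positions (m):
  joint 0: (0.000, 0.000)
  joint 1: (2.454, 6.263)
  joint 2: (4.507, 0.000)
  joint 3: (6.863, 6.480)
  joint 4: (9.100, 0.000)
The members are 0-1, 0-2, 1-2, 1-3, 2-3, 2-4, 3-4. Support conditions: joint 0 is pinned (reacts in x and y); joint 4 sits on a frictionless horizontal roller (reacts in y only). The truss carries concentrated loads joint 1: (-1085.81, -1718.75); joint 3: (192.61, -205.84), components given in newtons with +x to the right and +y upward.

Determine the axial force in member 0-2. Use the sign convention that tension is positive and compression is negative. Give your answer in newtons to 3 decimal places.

-142.464

N=5 nodes, M=7 members, R=3 reactions → 2N=10, M+R=10
member 0 (0-1): L=6.7266, (cx,cy)=(0.3648,0.9311)
member 1 (0-2): L=4.5070, (cx,cy)=(1.0000,0.0000)
member 2 (1-2): L=6.5909, (cx,cy)=(0.3115,-0.9502)
member 3 (1-3): L=4.4143, (cx,cy)=(0.9988,0.0492)
member 4 (2-3): L=6.8950, (cx,cy)=(0.3417,0.9398)
member 5 (2-4): L=4.5930, (cx,cy)=(1.0000,0.0000)
member 6 (3-4): L=6.8553, (cx,cy)=(0.3263,-0.9453)
solve A·x = −loads:
  F[0-1] = -2057.8284 N (compression)
  F[0-2] = -142.4636 N (compression)
  F[1-2] = +221.3598 N (tension)
  F[1-3] = +266.4444 N (tension)
  F[2-3] = -223.8185 N (compression)
  F[2-4] = +2.9657 N (tension)
  F[3-4] = -9.0884 N (compression)
  Rx@0 = +893.2000 N
  Ry@0 = +1915.9991 N
  Ry@4 = +8.5909 N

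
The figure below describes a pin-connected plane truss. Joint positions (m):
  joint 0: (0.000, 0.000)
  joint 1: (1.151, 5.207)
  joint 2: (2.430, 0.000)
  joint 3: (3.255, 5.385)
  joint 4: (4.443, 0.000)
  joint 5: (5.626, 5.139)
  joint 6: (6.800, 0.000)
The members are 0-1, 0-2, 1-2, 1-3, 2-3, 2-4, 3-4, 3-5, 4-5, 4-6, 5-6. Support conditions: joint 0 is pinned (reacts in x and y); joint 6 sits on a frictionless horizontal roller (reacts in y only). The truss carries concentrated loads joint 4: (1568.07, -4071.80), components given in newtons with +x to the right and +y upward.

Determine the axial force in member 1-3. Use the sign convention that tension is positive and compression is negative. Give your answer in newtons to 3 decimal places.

N=7 nodes, M=11 members, R=3 reactions → 2N=14, M+R=14
member 0 (0-1): L=5.3327, (cx,cy)=(0.2158,0.9764)
member 1 (0-2): L=2.4300, (cx,cy)=(1.0000,0.0000)
member 2 (1-2): L=5.3618, (cx,cy)=(0.2385,-0.9711)
member 3 (1-3): L=2.1115, (cx,cy)=(0.9964,0.0843)
member 4 (2-3): L=5.4478, (cx,cy)=(0.1514,0.9885)
member 5 (2-4): L=2.0130, (cx,cy)=(1.0000,0.0000)
member 6 (3-4): L=5.5145, (cx,cy)=(0.2154,-0.9765)
member 7 (3-5): L=2.3837, (cx,cy)=(0.9947,-0.1032)
member 8 (4-5): L=5.2734, (cx,cy)=(0.2243,0.9745)
member 9 (4-6): L=2.3570, (cx,cy)=(1.0000,0.0000)
member 10 (5-6): L=5.2714, (cx,cy)=(0.2227,-0.9749)
solve A·x = −loads:
  F[0-1] = -1445.4277 N (compression)
  F[0-2] = +1880.0486 N (tension)
  F[1-2] = +1397.1003 N (tension)
  F[1-3] = -647.5481 N (compression)
  F[2-3] = -1372.5999 N (compression)
  F[2-4] = +2421.1748 N (tension)
  F[3-4] = +1571.9165 N (tension)
  F[3-5] = -1198.1441 N (compression)
  F[4-5] = +2603.1417 N (tension)
  F[4-6] = +607.7757 N (tension)
  F[5-6] = -2728.9823 N (compression)
  Rx@0 = -1568.0700 N
  Ry@0 = +1411.3577 N
  Ry@6 = +2660.4423 N

-647.548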